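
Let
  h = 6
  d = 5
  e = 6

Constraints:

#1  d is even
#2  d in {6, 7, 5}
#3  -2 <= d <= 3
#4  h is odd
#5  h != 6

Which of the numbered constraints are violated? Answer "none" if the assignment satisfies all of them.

No — constraints 1, 3, 4, 5 are not satisfied.

#1 d = 5 is odd  ✗
#2 d = 5 is in {6, 7, 5}  ✓
#3 d = 5 is outside [-2, 3]  ✗
#4 h = 6 is even  ✗
#5 h = 6, but 6 is required to differ  ✗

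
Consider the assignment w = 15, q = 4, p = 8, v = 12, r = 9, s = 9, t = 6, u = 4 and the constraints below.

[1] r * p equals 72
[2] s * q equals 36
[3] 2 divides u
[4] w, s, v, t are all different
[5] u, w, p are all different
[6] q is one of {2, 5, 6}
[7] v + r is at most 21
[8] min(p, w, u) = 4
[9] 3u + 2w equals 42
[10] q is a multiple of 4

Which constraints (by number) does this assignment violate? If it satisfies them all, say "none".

[1] r * p = 9 * 8 = 72 — satisfied.
[2] s * q = 9 * 4 = 36 — satisfied.
[3] 4 / 2 = 2, so 2 divides 4 — satisfied.
[4] values 15, 9, 12, 6 are pairwise distinct — satisfied.
[5] values 4, 15, 8 are pairwise distinct — satisfied.
[6] q = 4 is not in {2, 5, 6} — violated.
[7] v + r = 12 + 9 = 21; 21 ≤ 21 — satisfied.
[8] min(8, 15, 4) = 4 — satisfied.
[9] 3u + 2w = 3(4) + 2(15) = 42 — satisfied.
[10] 4 / 4 = 1, so 4 divides 4 — satisfied.

Constraint 6 is violated.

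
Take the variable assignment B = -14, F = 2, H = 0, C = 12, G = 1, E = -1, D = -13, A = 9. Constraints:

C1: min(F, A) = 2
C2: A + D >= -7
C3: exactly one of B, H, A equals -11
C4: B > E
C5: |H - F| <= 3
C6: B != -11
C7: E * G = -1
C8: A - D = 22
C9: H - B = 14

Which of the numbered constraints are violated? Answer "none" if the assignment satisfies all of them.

C1: min(2, 9) = 2 — holds.
C2: A + D = 9 + (-13) = -4; -4 ≥ -7 — holds.
C3: B=-14, H=0, A=9; 0 of them equal -11, not exactly one — does not hold.
C4: B = -14, E = -1; -14 ≤ -1 (want >) — does not hold.
C5: |0 - 2| = 2; 2 ≤ 3 — holds.
C6: B = -14, and -14 ≠ -11 — holds.
C7: E * G = -1 * 1 = -1 — holds.
C8: A - D = 9 - (-13) = 22 — holds.
C9: H - B = 0 - (-14) = 14 — holds.

No — constraints 3 and 4 are not satisfied.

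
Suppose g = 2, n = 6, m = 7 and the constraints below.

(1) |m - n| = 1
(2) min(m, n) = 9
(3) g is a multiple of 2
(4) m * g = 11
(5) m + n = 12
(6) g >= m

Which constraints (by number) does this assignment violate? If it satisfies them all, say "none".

(1) |7 - 6| = 1 — satisfied.
(2) min(7, 6) = 6, not 9 — violated.
(3) 2 / 2 = 1, so 2 divides 2 — satisfied.
(4) m * g = 7 * 2 = 14, not 11 — violated.
(5) m + n = 7 + 6 = 13, not 12 — violated.
(6) g = 2, m = 7; 2 < 7 (want ≥) — violated.

Constraints 2, 4, 5, and 6 do not hold.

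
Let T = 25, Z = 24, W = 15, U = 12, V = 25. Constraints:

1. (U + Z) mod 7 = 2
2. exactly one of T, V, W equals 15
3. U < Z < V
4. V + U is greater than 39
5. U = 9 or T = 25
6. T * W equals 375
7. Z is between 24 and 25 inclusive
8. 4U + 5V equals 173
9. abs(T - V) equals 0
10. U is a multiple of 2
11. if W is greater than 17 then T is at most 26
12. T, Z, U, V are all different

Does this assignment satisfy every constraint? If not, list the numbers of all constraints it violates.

1. U + Z = 36; 36 mod 7 = 1, not 2 — violated.
2. T=25, V=25, W=15; 1 of them equals 15 — OK.
3. values 12 < 24 < 25 — OK.
4. V + U = 25 + 12 = 37; 37 ≤ 39, bound 39 not met — violated.
5. U = 12 ≠ 9, but T = 25 = 25 (second disjunct) — OK.
6. T * W = 25 * 15 = 375 — OK.
7. Z = 24 lies in [24, 25] — OK.
8. 4U + 5V = 4(12) + 5(25) = 173 — OK.
9. abs(25 - 25) = 0 — OK.
10. 12 / 2 = 6, so 2 divides 12 — OK.
11. W = 15, not > 17; antecedent false, conditional vacuously true — OK.
12. T = V = 25, not all different — violated.

Violated: 1, 4, and 12.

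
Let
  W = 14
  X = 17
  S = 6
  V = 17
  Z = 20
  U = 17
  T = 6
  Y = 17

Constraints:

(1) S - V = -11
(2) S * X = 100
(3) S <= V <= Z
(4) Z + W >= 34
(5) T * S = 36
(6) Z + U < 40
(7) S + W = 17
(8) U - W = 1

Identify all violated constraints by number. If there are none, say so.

Constraints 2, 7, and 8 do not hold.

(1) S - V = 6 - 17 = -11 — satisfied.
(2) S * X = 6 * 17 = 102, not 100 — violated.
(3) values 6 <= 17 <= 20 — satisfied.
(4) Z + W = 20 + 14 = 34; 34 ≥ 34 — satisfied.
(5) T * S = 6 * 6 = 36 — satisfied.
(6) Z + U = 20 + 17 = 37; 37 < 40 — satisfied.
(7) S + W = 6 + 14 = 20, not 17 — violated.
(8) U - W = 17 - 14 = 3, not 1 — violated.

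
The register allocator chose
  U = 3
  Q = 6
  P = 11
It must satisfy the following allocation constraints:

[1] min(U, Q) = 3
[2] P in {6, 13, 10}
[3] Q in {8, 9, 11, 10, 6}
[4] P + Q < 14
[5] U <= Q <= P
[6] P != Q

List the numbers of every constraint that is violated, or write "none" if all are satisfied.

[1] min(3, 6) = 3 — OK.
[2] P = 11 is not in {6, 13, 10} — violated.
[3] Q = 6 is in {8, 9, 11, 10, 6} — OK.
[4] P + Q = 11 + 6 = 17; 17 ≥ 14, bound 14 not met — violated.
[5] values 3 <= 6 <= 11 — OK.
[6] P = 11, Q = 6; distinct — OK.

Constraints 2 and 4 are violated.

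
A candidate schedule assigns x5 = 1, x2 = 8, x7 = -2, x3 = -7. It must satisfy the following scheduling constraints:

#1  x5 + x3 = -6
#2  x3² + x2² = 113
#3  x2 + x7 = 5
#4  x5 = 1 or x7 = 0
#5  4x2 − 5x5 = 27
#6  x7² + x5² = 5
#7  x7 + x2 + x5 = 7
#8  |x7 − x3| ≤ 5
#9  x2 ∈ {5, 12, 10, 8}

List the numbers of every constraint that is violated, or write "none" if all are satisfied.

#1 x5 + x3 = 1 + (-7) = -6  holds
#2 x3² + x2² = (-7)² + 8² = 49 + 64 = 113  holds
#3 x2 + x7 = 8 + (-2) = 6, not 5  fails
#4 x5 = 1 = 1 (first disjunct)  holds
#5 4x2 − 5x5 = 4(8) − 5(1) = 27  holds
#6 x7² + x5² = (-2)² + 1² = 4 + 1 = 5  holds
#7 x7 + x2 + x5 = -2 + 8 + 1 = 7  holds
#8 |-2 − (-7)| = 5; 5 ≤ 5  holds
#9 x2 = 8 is in {5, 12, 10, 8}  holds

No — constraint 3 is not satisfied.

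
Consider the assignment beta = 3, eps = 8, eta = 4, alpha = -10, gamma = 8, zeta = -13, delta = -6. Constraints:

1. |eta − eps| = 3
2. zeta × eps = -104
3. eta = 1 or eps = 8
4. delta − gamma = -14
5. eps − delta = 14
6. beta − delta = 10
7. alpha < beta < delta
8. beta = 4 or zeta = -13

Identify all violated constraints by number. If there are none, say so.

No — constraints 1, 6, 7 are not satisfied.

1. |4 − 8| = 4, not 3 — violated.
2. zeta × eps = -13 × 8 = -104 — satisfied.
3. eta = 4 ≠ 1, but eps = 8 = 8 (second disjunct) — satisfied.
4. delta − gamma = -6 − 8 = -14 — satisfied.
5. eps − delta = 8 − (-6) = 14 — satisfied.
6. beta − delta = 3 − (-6) = 9, not 10 — violated.
7. values -10, 3, -6; beta = 3 is not < delta = -6 — violated.
8. beta = 3 ≠ 4, but zeta = -13 = -13 (second disjunct) — satisfied.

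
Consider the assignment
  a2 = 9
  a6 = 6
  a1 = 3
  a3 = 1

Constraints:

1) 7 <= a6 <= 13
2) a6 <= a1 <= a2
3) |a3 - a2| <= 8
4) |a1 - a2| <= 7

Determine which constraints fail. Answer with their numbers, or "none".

1) a6 = 6 is outside [7, 13]  fails
2) values 6, 3, 9; a6 = 6 is not <= a1 = 3  fails
3) |1 - 9| = 8; 8 ≤ 8  holds
4) |3 - 9| = 6; 6 ≤ 7  holds

No — constraints 1, 2 are not satisfied.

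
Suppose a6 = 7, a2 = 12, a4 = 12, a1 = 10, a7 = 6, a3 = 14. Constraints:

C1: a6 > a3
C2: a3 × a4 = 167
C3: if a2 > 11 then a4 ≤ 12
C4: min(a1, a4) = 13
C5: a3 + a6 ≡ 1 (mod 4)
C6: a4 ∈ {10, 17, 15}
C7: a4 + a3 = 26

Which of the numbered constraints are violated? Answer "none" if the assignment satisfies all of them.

C1: a6 = 7, a3 = 14; 7 ≤ 14 (want >)  fails
C2: a3 × a4 = 14 × 12 = 168, not 167  fails
C3: a2 = 12 > 11, so we need a4 ≤ 12; a4 = 12 ≤ 12  holds
C4: min(10, 12) = 10, not 13  fails
C5: a3 + a6 = 21; 21 mod 4 = 1  holds
C6: a4 = 12 is not in {10, 17, 15}  fails
C7: a4 + a3 = 12 + 14 = 26  holds

Violated: 1, 2, 4, and 6.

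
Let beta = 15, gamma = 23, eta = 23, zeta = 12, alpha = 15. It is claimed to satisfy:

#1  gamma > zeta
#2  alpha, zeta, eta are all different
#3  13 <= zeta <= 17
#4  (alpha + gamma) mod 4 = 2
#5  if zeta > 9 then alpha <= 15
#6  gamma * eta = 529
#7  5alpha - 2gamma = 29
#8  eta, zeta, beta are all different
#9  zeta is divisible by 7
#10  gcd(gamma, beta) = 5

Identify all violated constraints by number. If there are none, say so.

#1 gamma = 23, zeta = 12; 23 > 12  holds
#2 values 15, 12, 23 are pairwise distinct  holds
#3 zeta = 12 is outside [13, 17]  fails
#4 alpha + gamma = 38; 38 mod 4 = 2  holds
#5 zeta = 12 > 9, so we need alpha ≤ 15; alpha = 15 ≤ 15  holds
#6 gamma * eta = 23 * 23 = 529  holds
#7 5alpha - 2gamma = 5(15) - 2(23) = 29  holds
#8 values 23, 12, 15 are pairwise distinct  holds
#9 12 = 7*1 + 5, so 7 does not divide 12  fails
#10 gcd(23, 15) = 1, not 5  fails

Violated: 3, 9, 10.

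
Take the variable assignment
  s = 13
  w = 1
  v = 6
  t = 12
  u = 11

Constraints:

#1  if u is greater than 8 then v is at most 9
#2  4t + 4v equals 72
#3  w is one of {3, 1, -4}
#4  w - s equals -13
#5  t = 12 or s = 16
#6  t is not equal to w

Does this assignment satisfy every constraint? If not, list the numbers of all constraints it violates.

No — constraint 4 is not satisfied.

#1 u = 11 > 8, so we need v ≤ 9; v = 6 ≤ 9 — satisfied.
#2 4t + 4v = 4(12) + 4(6) = 72 — satisfied.
#3 w = 1 is in {3, 1, -4} — satisfied.
#4 w - s = 1 - 13 = -12, not -13 — violated.
#5 t = 12 = 12 (first disjunct) — satisfied.
#6 t = 12, w = 1; distinct — satisfied.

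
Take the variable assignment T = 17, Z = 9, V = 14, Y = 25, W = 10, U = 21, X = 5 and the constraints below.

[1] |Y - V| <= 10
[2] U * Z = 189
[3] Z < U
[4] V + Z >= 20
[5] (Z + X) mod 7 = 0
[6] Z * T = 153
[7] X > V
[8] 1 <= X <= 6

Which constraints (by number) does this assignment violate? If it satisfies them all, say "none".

[1] |25 - 14| = 11; 11 > 10, exceeds bound 10  FAIL
[2] U * Z = 21 * 9 = 189  OK
[3] Z = 9, U = 21; 9 < 21  OK
[4] V + Z = 14 + 9 = 23; 23 ≥ 20  OK
[5] Z + X = 14; 14 mod 7 = 0  OK
[6] Z * T = 9 * 17 = 153  OK
[7] X = 5, V = 14; 5 ≤ 14 (want >)  FAIL
[8] X = 5 lies in [1, 6]  OK

The assignment fails constraints 1 and 7.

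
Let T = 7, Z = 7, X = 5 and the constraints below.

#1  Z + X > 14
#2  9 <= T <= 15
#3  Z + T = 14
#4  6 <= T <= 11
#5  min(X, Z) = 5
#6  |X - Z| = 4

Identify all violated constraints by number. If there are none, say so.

No — constraints 1, 2, and 6 are not satisfied.

#1 Z + X = 7 + 5 = 12; 12 ≤ 14, bound 14 not met — violated.
#2 T = 7 is outside [9, 15] — violated.
#3 Z + T = 7 + 7 = 14 — satisfied.
#4 T = 7 lies in [6, 11] — satisfied.
#5 min(5, 7) = 5 — satisfied.
#6 |5 - 7| = 2, not 4 — violated.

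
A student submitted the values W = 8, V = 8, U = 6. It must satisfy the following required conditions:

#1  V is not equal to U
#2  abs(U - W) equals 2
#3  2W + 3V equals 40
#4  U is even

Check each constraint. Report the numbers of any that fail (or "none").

#1 V = 8, U = 6; distinct  ✔
#2 abs(6 - 8) = 2  ✔
#3 2W + 3V = 2(8) + 3(8) = 40  ✔
#4 U = 6 is even  ✔

None — every constraint holds.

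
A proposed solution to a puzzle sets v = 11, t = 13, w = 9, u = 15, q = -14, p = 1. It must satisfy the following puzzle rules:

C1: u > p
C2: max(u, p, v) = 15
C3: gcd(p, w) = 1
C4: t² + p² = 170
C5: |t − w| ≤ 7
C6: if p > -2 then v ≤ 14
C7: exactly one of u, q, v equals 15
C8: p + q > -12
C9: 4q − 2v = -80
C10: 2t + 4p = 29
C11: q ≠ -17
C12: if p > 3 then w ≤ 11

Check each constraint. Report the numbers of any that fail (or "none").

Violated: 8, 9, and 10.

C1: u = 15, p = 1; 15 > 1 — OK.
C2: max(15, 1, 11) = 15 — OK.
C3: gcd(1, 9) = 1 — OK.
C4: t² + p² = 13² + 1² = 169 + 1 = 170 — OK.
C5: |13 − 9| = 4; 4 ≤ 7 — OK.
C6: p = 1 > -2, so we need v ≤ 14; v = 11 ≤ 14 — OK.
C7: u=15, q=-14, v=11; 1 of them equals 15 — OK.
C8: p + q = 1 + (-14) = -13; -13 ≤ -12, bound -12 not met — violated.
C9: 4q − 2v = 4(-14) − 2(11) = -78, not -80 — violated.
C10: 2t + 4p = 2(13) + 4(1) = 30, not 29 — violated.
C11: q = -14, and -14 ≠ -17 — OK.
C12: p = 1, not > 3; antecedent false, conditional vacuously true — OK.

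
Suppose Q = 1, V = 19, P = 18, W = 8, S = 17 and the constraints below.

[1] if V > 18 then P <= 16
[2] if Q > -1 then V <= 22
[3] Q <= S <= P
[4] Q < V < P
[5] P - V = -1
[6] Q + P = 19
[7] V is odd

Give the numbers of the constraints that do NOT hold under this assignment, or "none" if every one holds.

Constraints 1, 4 do not hold.

[1] V = 19 > 18, so we need P ≤ 16; but P = 18 > 16 — does not hold.
[2] Q = 1 > -1, so we need V ≤ 22; V = 19 ≤ 22 — holds.
[3] values 1 <= 17 <= 18 — holds.
[4] values 1, 19, 18; V = 19 is not < P = 18 — does not hold.
[5] P - V = 18 - 19 = -1 — holds.
[6] Q + P = 1 + 18 = 19 — holds.
[7] V = 19 is odd — holds.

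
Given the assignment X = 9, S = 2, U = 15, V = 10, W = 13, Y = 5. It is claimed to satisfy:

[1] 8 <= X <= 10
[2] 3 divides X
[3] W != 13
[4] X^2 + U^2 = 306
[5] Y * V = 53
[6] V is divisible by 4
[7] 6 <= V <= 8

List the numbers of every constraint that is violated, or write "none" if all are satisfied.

[1] X = 9 lies in [8, 10]  ✓
[2] 9 / 3 = 3, so 3 divides 9  ✓
[3] W = 13, but 13 is required to differ  ✗
[4] X^2 + U^2 = 9^2 + 15^2 = 81 + 225 = 306  ✓
[5] Y * V = 5 * 10 = 50, not 53  ✗
[6] 10 = 4*2 + 2, so 4 does not divide 10  ✗
[7] V = 10 is outside [6, 8]  ✗

No — constraints 3, 5, 6, and 7 are not satisfied.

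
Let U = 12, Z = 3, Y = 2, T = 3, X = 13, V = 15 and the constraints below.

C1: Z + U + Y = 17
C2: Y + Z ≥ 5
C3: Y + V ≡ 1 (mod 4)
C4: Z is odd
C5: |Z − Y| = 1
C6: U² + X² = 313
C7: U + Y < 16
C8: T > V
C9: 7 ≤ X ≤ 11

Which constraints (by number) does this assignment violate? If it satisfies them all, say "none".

C1: Z + U + Y = 3 + 12 + 2 = 17 — holds.
C2: Y + Z = 2 + 3 = 5; 5 ≥ 5 — holds.
C3: Y + V = 17; 17 mod 4 = 1 — holds.
C4: Z = 3 is odd — holds.
C5: |3 − 2| = 1 — holds.
C6: U² + X² = 12² + 13² = 144 + 169 = 313 — holds.
C7: U + Y = 12 + 2 = 14; 14 < 16 — holds.
C8: T = 3, V = 15; 3 ≤ 15 (want >) — does not hold.
C9: X = 13 is outside [7, 11] — does not hold.

No — constraints 8, 9 are not satisfied.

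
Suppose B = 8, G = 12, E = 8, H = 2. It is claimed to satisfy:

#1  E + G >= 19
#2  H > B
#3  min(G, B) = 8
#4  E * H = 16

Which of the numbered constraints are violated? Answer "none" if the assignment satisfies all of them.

#1 E + G = 8 + 12 = 20; 20 ≥ 19 — satisfied.
#2 H = 2, B = 8; 2 ≤ 8 (want >) — violated.
#3 min(12, 8) = 8 — satisfied.
#4 E * H = 8 * 2 = 16 — satisfied.

Constraint 2 is violated.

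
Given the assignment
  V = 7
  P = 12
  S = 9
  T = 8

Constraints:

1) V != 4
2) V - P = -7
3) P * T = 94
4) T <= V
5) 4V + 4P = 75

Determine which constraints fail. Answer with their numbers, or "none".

1) V = 7, and 7 ≠ 4  OK
2) V - P = 7 - 12 = -5, not -7  FAIL
3) P * T = 12 * 8 = 96, not 94  FAIL
4) T = 8, V = 7; 8 > 7 (want ≤)  FAIL
5) 4V + 4P = 4(7) + 4(12) = 76, not 75  FAIL

The assignment fails constraints 2, 3, 4, and 5.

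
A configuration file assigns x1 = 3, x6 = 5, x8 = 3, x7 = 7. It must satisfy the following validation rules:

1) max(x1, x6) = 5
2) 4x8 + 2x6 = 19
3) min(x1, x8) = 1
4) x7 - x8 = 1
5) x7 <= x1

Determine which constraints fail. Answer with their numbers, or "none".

1) max(3, 5) = 5  yes
2) 4x8 + 2x6 = 4(3) + 2(5) = 22, not 19  no
3) min(3, 3) = 3, not 1  no
4) x7 - x8 = 7 - 3 = 4, not 1  no
5) x7 = 7, x1 = 3; 7 > 3 (want ≤)  no

Constraints 2, 3, 4, and 5 are violated.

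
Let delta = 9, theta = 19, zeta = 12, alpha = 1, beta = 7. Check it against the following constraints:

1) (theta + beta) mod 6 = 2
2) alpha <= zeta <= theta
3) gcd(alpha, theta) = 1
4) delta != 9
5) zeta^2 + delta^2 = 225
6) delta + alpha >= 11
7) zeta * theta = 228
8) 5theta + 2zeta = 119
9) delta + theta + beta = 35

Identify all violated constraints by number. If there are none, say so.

Violated: 4, 6.

1) theta + beta = 26; 26 mod 6 = 2 — holds.
2) values 1 <= 12 <= 19 — holds.
3) gcd(1, 19) = 1 — holds.
4) delta = 9, but 9 is required to differ — fails.
5) zeta^2 + delta^2 = 12^2 + 9^2 = 144 + 81 = 225 — holds.
6) delta + alpha = 9 + 1 = 10; 10 < 11, bound 11 not met — fails.
7) zeta * theta = 12 * 19 = 228 — holds.
8) 5theta + 2zeta = 5(19) + 2(12) = 119 — holds.
9) delta + theta + beta = 9 + 19 + 7 = 35 — holds.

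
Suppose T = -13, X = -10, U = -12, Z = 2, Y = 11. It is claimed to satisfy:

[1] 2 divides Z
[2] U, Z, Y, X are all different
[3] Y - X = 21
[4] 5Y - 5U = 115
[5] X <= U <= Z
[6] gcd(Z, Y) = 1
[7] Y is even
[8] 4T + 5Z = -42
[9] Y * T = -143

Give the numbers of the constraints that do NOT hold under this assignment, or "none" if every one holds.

[1] 2 / 2 = 1, so 2 divides 2  true
[2] values -12, 2, 11, -10 are pairwise distinct  true
[3] Y - X = 11 - (-10) = 21  true
[4] 5Y - 5U = 5(11) - 5(-12) = 115  true
[5] values -10, -12, 2; X = -10 is not <= U = -12  false
[6] gcd(2, 11) = 1  true
[7] Y = 11 is odd  false
[8] 4T + 5Z = 4(-13) + 5(2) = -42  true
[9] Y * T = 11 * (-13) = -143  true

Constraints 5 and 7 do not hold.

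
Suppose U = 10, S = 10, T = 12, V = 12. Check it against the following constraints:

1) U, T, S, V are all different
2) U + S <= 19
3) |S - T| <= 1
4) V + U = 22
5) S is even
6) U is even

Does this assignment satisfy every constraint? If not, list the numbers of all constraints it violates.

1) U = S = 10, not all different — does not hold.
2) U + S = 10 + 10 = 20; 20 > 19, bound 19 not met — does not hold.
3) |10 - 12| = 2; 2 > 1, exceeds bound 1 — does not hold.
4) V + U = 12 + 10 = 22 — holds.
5) S = 10 is even — holds.
6) U = 10 is even — holds.

No — constraints 1, 2, 3 are not satisfied.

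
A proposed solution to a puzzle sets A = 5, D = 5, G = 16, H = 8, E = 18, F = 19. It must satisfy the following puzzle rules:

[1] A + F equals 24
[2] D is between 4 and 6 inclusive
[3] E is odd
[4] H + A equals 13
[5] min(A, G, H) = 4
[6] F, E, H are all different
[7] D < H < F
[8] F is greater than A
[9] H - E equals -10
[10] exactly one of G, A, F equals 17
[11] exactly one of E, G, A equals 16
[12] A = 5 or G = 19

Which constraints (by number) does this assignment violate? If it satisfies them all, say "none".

[1] A + F = 5 + 19 = 24  ✓
[2] D = 5 lies in [4, 6]  ✓
[3] E = 18 is even  ✗
[4] H + A = 8 + 5 = 13  ✓
[5] min(5, 16, 8) = 5, not 4  ✗
[6] values 19, 18, 8 are pairwise distinct  ✓
[7] values 5 < 8 < 19  ✓
[8] F = 19, A = 5; 19 > 5  ✓
[9] H - E = 8 - 18 = -10  ✓
[10] G=16, A=5, F=19; 0 of them equal 17, not exactly one  ✗
[11] E=18, G=16, A=5; 1 of them equals 16  ✓
[12] A = 5 = 5 (first disjunct)  ✓

The assignment fails constraints 3, 5, and 10.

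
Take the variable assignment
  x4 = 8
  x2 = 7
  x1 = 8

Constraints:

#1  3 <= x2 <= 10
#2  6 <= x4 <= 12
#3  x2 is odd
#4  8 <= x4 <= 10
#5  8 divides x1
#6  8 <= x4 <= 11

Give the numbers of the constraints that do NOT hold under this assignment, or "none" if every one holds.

The assignment satisfies every constraint.

#1 x2 = 7 lies in [3, 10] — satisfied.
#2 x4 = 8 lies in [6, 12] — satisfied.
#3 x2 = 7 is odd — satisfied.
#4 x4 = 8 lies in [8, 10] — satisfied.
#5 8 / 8 = 1, so 8 divides 8 — satisfied.
#6 x4 = 8 lies in [8, 11] — satisfied.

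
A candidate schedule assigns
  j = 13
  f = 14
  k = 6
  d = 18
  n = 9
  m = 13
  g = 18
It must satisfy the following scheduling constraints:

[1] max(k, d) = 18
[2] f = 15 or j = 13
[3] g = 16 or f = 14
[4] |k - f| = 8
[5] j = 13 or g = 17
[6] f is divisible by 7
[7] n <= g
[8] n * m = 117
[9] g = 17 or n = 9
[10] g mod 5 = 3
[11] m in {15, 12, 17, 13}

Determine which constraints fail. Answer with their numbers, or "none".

The assignment satisfies every constraint.

[1] max(6, 18) = 18 — OK.
[2] f = 14 ≠ 15, but j = 13 = 13 (second disjunct) — OK.
[3] g = 18 ≠ 16, but f = 14 = 14 (second disjunct) — OK.
[4] |6 - 14| = 8 — OK.
[5] j = 13 = 13 (first disjunct) — OK.
[6] 14 / 7 = 2, so 7 divides 14 — OK.
[7] n = 9, g = 18; 9 ≤ 18 — OK.
[8] n * m = 9 * 13 = 117 — OK.
[9] g = 18 ≠ 17, but n = 9 = 9 (second disjunct) — OK.
[10] 18 mod 5 = 3 — OK.
[11] m = 13 is in {15, 12, 17, 13} — OK.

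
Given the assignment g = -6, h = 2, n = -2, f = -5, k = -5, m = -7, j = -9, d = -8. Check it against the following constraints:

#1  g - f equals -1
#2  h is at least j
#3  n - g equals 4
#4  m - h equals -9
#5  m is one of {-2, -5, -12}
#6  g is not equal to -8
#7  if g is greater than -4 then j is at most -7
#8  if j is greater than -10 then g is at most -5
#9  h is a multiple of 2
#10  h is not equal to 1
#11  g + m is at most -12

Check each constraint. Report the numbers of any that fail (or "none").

No — constraint 5 is not satisfied.

#1 g - f = -6 - (-5) = -1 — holds.
#2 h = 2, j = -9; 2 ≥ -9 — holds.
#3 n - g = -2 - (-6) = 4 — holds.
#4 m - h = -7 - 2 = -9 — holds.
#5 m = -7 is not in {-2, -5, -12} — does not hold.
#6 g = -6, and -6 ≠ -8 — holds.
#7 g = -6, not > -4; antecedent false, conditional vacuously true — holds.
#8 j = -9 > -10, so we need g ≤ -5; g = -6 ≤ -5 — holds.
#9 2 / 2 = 1, so 2 divides 2 — holds.
#10 h = 2, and 2 ≠ 1 — holds.
#11 g + m = -6 + (-7) = -13; -13 ≤ -12 — holds.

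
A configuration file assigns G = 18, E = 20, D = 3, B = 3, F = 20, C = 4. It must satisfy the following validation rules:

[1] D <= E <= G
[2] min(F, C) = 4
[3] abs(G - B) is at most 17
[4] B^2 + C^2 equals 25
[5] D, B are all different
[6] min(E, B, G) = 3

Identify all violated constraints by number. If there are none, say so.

[1] values 3, 20, 18; E = 20 is not <= G = 18  no
[2] min(20, 4) = 4  yes
[3] abs(18 - 3) = 15; 15 ≤ 17  yes
[4] B^2 + C^2 = 3^2 + 4^2 = 9 + 16 = 25  yes
[5] D = B = 3, not all different  no
[6] min(20, 3, 18) = 3  yes

Violated: 1 and 5.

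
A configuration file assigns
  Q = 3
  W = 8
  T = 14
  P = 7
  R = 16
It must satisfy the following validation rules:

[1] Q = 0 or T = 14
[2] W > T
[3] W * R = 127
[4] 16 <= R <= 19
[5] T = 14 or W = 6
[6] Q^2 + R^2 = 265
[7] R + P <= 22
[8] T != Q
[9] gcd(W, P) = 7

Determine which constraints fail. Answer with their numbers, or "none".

[1] Q = 3 ≠ 0, but T = 14 = 14 (second disjunct) — holds.
[2] W = 8, T = 14; 8 ≤ 14 (want >) — fails.
[3] W * R = 8 * 16 = 128, not 127 — fails.
[4] R = 16 lies in [16, 19] — holds.
[5] T = 14 = 14 (first disjunct) — holds.
[6] Q^2 + R^2 = 3^2 + 16^2 = 9 + 256 = 265 — holds.
[7] R + P = 16 + 7 = 23; 23 > 22, bound 22 not met — fails.
[8] T = 14, Q = 3; distinct — holds.
[9] gcd(8, 7) = 1, not 7 — fails.

Constraints 2, 3, 7, 9 do not hold.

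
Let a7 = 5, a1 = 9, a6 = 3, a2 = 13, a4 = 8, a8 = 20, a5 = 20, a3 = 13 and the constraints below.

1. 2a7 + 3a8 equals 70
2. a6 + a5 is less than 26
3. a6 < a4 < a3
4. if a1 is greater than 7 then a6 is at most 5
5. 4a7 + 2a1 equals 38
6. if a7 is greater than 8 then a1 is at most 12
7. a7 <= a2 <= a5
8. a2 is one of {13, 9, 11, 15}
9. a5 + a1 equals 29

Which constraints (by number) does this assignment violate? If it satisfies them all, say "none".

1. 2a7 + 3a8 = 2(5) + 3(20) = 70  ✓
2. a6 + a5 = 3 + 20 = 23; 23 < 26  ✓
3. values 3 < 8 < 13  ✓
4. a1 = 9 > 7, so we need a6 ≤ 5; a6 = 3 ≤ 5  ✓
5. 4a7 + 2a1 = 4(5) + 2(9) = 38  ✓
6. a7 = 5, not > 8; antecedent false, conditional vacuously true  ✓
7. values 5 <= 13 <= 20  ✓
8. a2 = 13 is in {13, 9, 11, 15}  ✓
9. a5 + a1 = 20 + 9 = 29  ✓

All constraints are satisfied.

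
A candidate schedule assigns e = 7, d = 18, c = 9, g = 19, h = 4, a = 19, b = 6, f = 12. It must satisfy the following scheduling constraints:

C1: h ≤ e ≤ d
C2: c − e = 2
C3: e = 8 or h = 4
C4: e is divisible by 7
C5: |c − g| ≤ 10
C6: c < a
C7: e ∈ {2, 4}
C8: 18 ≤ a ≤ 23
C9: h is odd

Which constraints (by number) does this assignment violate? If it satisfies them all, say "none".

No — constraints 7 and 9 are not satisfied.

C1: values 4 ≤ 7 ≤ 18 — holds.
C2: c − e = 9 − 7 = 2 — holds.
C3: e = 7 ≠ 8, but h = 4 = 4 (second disjunct) — holds.
C4: 7 / 7 = 1, so 7 divides 7 — holds.
C5: |9 − 19| = 10; 10 ≤ 10 — holds.
C6: c = 9, a = 19; 9 < 19 — holds.
C7: e = 7 is not in {2, 4} — does not hold.
C8: a = 19 lies in [18, 23] — holds.
C9: h = 4 is even — does not hold.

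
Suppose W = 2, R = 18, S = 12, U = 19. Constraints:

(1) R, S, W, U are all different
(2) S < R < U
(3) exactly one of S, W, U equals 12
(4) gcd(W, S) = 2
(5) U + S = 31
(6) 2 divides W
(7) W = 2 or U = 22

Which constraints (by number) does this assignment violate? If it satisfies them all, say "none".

(1) values 18, 12, 2, 19 are pairwise distinct  ✓
(2) values 12 < 18 < 19  ✓
(3) S=12, W=2, U=19; 1 of them equals 12  ✓
(4) gcd(2, 12) = 2  ✓
(5) U + S = 19 + 12 = 31  ✓
(6) 2 / 2 = 1, so 2 divides 2  ✓
(7) W = 2 = 2 (first disjunct)  ✓

Yes — all constraints hold.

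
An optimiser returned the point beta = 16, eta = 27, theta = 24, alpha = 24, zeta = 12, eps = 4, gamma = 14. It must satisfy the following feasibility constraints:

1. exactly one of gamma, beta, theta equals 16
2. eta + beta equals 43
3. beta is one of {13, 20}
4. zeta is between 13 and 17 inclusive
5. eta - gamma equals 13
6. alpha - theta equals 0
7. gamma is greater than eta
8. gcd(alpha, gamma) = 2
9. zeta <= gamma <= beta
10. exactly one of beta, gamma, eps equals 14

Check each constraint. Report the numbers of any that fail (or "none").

1. gamma=14, beta=16, theta=24; 1 of them equals 16 — holds.
2. eta + beta = 27 + 16 = 43 — holds.
3. beta = 16 is not in {13, 20} — fails.
4. zeta = 12 is outside [13, 17] — fails.
5. eta - gamma = 27 - 14 = 13 — holds.
6. alpha - theta = 24 - 24 = 0 — holds.
7. gamma = 14, eta = 27; 14 ≤ 27 (want >) — fails.
8. gcd(24, 14) = 2 — holds.
9. values 12 <= 14 <= 16 — holds.
10. beta=16, gamma=14, eps=4; 1 of them equals 14 — holds.

Violated: 3, 4, and 7.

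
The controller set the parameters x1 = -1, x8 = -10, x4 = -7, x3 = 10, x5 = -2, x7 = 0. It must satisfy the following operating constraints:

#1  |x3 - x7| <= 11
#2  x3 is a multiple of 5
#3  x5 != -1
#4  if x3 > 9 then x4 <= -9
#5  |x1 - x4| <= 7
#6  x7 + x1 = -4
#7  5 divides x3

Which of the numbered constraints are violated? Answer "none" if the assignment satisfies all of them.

#1 |10 - 0| = 10; 10 ≤ 11 — satisfied.
#2 10 / 5 = 2, so 5 divides 10 — satisfied.
#3 x5 = -2, and -2 ≠ -1 — satisfied.
#4 x3 = 10 > 9, so we need x4 ≤ -9; but x4 = -7 > -9 — violated.
#5 |-1 - (-7)| = 6; 6 ≤ 7 — satisfied.
#6 x7 + x1 = 0 + (-1) = -1, not -4 — violated.
#7 10 / 5 = 2, so 5 divides 10 — satisfied.

Constraints 4 and 6 are violated.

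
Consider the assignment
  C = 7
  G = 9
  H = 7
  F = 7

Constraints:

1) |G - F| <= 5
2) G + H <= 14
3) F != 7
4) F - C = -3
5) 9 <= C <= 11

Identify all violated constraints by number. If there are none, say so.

1) |9 - 7| = 2; 2 ≤ 5  ✓
2) G + H = 9 + 7 = 16; 16 > 14, bound 14 not met  ✗
3) F = 7, but 7 is required to differ  ✗
4) F - C = 7 - 7 = 0, not -3  ✗
5) C = 7 is outside [9, 11]  ✗

Constraints 2, 3, 4, and 5 do not hold.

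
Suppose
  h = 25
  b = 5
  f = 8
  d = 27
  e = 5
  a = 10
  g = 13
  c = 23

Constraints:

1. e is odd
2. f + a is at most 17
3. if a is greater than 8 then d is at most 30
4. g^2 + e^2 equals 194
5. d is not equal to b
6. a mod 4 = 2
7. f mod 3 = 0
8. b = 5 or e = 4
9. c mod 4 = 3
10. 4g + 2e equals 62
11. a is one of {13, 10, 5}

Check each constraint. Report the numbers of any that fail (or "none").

1. e = 5 is odd  ✔
2. f + a = 8 + 10 = 18; 18 > 17, bound 17 not met  ✘
3. a = 10 > 8, so we need d ≤ 30; d = 27 ≤ 30  ✔
4. g^2 + e^2 = 13^2 + 5^2 = 169 + 25 = 194  ✔
5. d = 27, b = 5; distinct  ✔
6. 10 mod 4 = 2  ✔
7. 8 mod 3 = 2, not 0  ✘
8. b = 5 = 5 (first disjunct)  ✔
9. 23 mod 4 = 3  ✔
10. 4g + 2e = 4(13) + 2(5) = 62  ✔
11. a = 10 is in {13, 10, 5}  ✔

Constraints 2, 7 are violated.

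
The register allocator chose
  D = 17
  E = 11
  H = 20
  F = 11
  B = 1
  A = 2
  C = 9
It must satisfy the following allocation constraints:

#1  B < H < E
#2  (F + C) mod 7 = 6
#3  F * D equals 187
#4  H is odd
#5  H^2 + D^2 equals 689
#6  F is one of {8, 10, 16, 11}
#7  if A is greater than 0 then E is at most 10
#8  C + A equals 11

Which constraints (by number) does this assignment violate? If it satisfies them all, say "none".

No — constraints 1, 4, 7 are not satisfied.

#1 values 1, 20, 11; H = 20 is not < E = 11  FAIL
#2 F + C = 20; 20 mod 7 = 6  OK
#3 F * D = 11 * 17 = 187  OK
#4 H = 20 is even  FAIL
#5 H^2 + D^2 = 20^2 + 17^2 = 400 + 289 = 689  OK
#6 F = 11 is in {8, 10, 16, 11}  OK
#7 A = 2 > 0, so we need E ≤ 10; but E = 11 > 10  FAIL
#8 C + A = 9 + 2 = 11  OK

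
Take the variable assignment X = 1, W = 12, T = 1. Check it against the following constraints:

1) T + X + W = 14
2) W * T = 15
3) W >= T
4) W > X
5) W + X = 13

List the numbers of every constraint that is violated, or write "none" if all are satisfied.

1) T + X + W = 1 + 1 + 12 = 14 — satisfied.
2) W * T = 12 * 1 = 12, not 15 — violated.
3) W = 12, T = 1; 12 ≥ 1 — satisfied.
4) W = 12, X = 1; 12 > 1 — satisfied.
5) W + X = 12 + 1 = 13 — satisfied.

The assignment fails constraint 2.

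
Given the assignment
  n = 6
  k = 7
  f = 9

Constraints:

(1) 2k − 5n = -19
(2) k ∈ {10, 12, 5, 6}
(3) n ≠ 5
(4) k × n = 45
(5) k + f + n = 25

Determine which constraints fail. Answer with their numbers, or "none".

Violated: 1, 2, 4, 5.

(1) 2k − 5n = 2(7) − 5(6) = -16, not -19 — violated.
(2) k = 7 is not in {10, 12, 5, 6} — violated.
(3) n = 6, and 6 ≠ 5 — OK.
(4) k × n = 7 × 6 = 42, not 45 — violated.
(5) k + f + n = 7 + 9 + 6 = 22, not 25 — violated.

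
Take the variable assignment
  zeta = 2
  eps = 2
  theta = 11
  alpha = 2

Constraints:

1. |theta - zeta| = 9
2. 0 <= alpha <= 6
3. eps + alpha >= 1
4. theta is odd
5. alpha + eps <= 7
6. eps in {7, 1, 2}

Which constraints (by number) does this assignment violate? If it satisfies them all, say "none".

1. |11 - 2| = 9 — satisfied.
2. alpha = 2 lies in [0, 6] — satisfied.
3. eps + alpha = 2 + 2 = 4; 4 ≥ 1 — satisfied.
4. theta = 11 is odd — satisfied.
5. alpha + eps = 2 + 2 = 4; 4 ≤ 7 — satisfied.
6. eps = 2 is in {7, 1, 2} — satisfied.

The assignment satisfies every constraint.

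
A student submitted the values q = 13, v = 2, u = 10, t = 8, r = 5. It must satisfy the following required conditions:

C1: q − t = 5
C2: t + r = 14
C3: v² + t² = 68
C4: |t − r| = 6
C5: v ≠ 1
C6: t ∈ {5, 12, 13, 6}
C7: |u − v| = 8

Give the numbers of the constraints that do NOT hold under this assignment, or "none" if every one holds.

C1: q − t = 13 − 8 = 5  yes
C2: t + r = 8 + 5 = 13, not 14  no
C3: v² + t² = 2² + 8² = 4 + 64 = 68  yes
C4: |8 − 5| = 3, not 6  no
C5: v = 2, and 2 ≠ 1  yes
C6: t = 8 is not in {5, 12, 13, 6}  no
C7: |10 − 2| = 8  yes

Constraints 2, 4, 6 are violated.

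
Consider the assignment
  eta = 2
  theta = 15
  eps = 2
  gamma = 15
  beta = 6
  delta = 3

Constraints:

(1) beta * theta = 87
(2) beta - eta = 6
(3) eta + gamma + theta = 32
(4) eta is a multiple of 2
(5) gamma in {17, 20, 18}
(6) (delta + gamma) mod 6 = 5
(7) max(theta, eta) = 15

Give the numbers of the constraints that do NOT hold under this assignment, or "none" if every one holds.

Constraints 1, 2, 5, and 6 are violated.

(1) beta * theta = 6 * 15 = 90, not 87 — does not hold.
(2) beta - eta = 6 - 2 = 4, not 6 — does not hold.
(3) eta + gamma + theta = 2 + 15 + 15 = 32 — holds.
(4) 2 / 2 = 1, so 2 divides 2 — holds.
(5) gamma = 15 is not in {17, 20, 18} — does not hold.
(6) delta + gamma = 18; 18 mod 6 = 0, not 5 — does not hold.
(7) max(15, 2) = 15 — holds.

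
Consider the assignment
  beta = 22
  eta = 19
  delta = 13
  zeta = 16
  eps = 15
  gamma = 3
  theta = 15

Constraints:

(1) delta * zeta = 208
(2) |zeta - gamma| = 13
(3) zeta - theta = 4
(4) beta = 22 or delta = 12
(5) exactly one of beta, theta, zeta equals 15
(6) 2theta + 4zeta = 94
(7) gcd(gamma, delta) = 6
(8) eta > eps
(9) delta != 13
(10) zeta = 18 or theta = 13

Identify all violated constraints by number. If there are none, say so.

(1) delta * zeta = 13 * 16 = 208  ✓
(2) |16 - 3| = 13  ✓
(3) zeta - theta = 16 - 15 = 1, not 4  ✗
(4) beta = 22 = 22 (first disjunct)  ✓
(5) beta=22, theta=15, zeta=16; 1 of them equals 15  ✓
(6) 2theta + 4zeta = 2(15) + 4(16) = 94  ✓
(7) gcd(3, 13) = 1, not 6  ✗
(8) eta = 19, eps = 15; 19 > 15  ✓
(9) delta = 13, but 13 is required to differ  ✗
(10) zeta = 16 ≠ 18 and theta = 15 ≠ 13; both disjuncts false  ✗

The assignment fails constraints 3, 7, 9, and 10.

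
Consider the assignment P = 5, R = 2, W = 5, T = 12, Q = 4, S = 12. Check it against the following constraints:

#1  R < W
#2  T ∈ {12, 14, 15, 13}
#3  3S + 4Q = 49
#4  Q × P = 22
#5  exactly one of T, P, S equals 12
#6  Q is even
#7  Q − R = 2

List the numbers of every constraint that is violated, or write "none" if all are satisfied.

#1 R = 2, W = 5; 2 < 5  ✓
#2 T = 12 is in {12, 14, 15, 13}  ✓
#3 3S + 4Q = 3(12) + 4(4) = 52, not 49  ✗
#4 Q × P = 4 × 5 = 20, not 22  ✗
#5 T=12, P=5, S=12; 2 of them equal 12, not exactly one  ✗
#6 Q = 4 is even  ✓
#7 Q − R = 4 − 2 = 2  ✓

Violated: 3, 4, and 5.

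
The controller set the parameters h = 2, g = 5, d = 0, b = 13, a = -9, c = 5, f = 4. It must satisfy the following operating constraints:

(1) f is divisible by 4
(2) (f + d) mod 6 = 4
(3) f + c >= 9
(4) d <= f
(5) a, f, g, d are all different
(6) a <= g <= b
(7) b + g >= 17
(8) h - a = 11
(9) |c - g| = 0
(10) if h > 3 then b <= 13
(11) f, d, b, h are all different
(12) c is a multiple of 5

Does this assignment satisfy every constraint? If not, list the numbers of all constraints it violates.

All constraints are satisfied.

(1) 4 / 4 = 1, so 4 divides 4 — satisfied.
(2) f + d = 4; 4 mod 6 = 4 — satisfied.
(3) f + c = 4 + 5 = 9; 9 ≥ 9 — satisfied.
(4) d = 0, f = 4; 0 ≤ 4 — satisfied.
(5) values -9, 4, 5, 0 are pairwise distinct — satisfied.
(6) values -9 <= 5 <= 13 — satisfied.
(7) b + g = 13 + 5 = 18; 18 ≥ 17 — satisfied.
(8) h - a = 2 - (-9) = 11 — satisfied.
(9) |5 - 5| = 0 — satisfied.
(10) h = 2, not > 3; antecedent false, conditional vacuously true — satisfied.
(11) values 4, 0, 13, 2 are pairwise distinct — satisfied.
(12) 5 / 5 = 1, so 5 divides 5 — satisfied.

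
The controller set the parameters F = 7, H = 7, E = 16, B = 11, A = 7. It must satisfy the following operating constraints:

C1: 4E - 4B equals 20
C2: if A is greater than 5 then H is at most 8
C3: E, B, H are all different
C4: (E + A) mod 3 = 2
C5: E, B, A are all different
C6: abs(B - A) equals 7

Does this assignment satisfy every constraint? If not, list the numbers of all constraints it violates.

Constraint 6 does not hold.

C1: 4E - 4B = 4(16) - 4(11) = 20  true
C2: A = 7 > 5, so we need H ≤ 8; H = 7 ≤ 8  true
C3: values 16, 11, 7 are pairwise distinct  true
C4: E + A = 23; 23 mod 3 = 2  true
C5: values 16, 11, 7 are pairwise distinct  true
C6: abs(11 - 7) = 4, not 7  false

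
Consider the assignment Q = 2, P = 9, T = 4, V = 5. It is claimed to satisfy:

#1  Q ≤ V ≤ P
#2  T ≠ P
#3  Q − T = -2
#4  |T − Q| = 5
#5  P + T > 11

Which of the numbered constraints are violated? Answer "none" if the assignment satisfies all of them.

Constraint 4 is violated.

#1 values 2 ≤ 5 ≤ 9  OK
#2 T = 4, P = 9; distinct  OK
#3 Q − T = 2 − 4 = -2  OK
#4 |4 − 2| = 2, not 5  FAIL
#5 P + T = 9 + 4 = 13; 13 > 11  OK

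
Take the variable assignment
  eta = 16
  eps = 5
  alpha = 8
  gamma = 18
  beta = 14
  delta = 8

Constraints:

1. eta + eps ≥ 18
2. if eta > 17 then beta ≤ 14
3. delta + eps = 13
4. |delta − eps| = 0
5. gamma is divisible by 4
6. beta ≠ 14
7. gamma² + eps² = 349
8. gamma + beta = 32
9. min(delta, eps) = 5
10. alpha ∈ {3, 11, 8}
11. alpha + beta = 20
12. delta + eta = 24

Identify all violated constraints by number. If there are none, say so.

Constraints 4, 5, 6, and 11 are violated.

1. eta + eps = 16 + 5 = 21; 21 ≥ 18 — holds.
2. eta = 16, not > 17; antecedent false, conditional vacuously true — holds.
3. delta + eps = 8 + 5 = 13 — holds.
4. |8 − 5| = 3, not 0 — does not hold.
5. 18 = 4×4 + 2, so 4 does not divide 18 — does not hold.
6. beta = 14, but 14 is required to differ — does not hold.
7. gamma² + eps² = 18² + 5² = 324 + 25 = 349 — holds.
8. gamma + beta = 18 + 14 = 32 — holds.
9. min(8, 5) = 5 — holds.
10. alpha = 8 is in {3, 11, 8} — holds.
11. alpha + beta = 8 + 14 = 22, not 20 — does not hold.
12. delta + eta = 8 + 16 = 24 — holds.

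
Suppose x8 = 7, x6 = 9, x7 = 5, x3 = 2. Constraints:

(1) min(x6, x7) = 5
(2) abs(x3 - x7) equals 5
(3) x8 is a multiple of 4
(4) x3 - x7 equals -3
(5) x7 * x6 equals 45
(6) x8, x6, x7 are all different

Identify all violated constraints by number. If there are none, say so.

(1) min(9, 5) = 5 — satisfied.
(2) abs(2 - 5) = 3, not 5 — violated.
(3) 7 = 4*1 + 3, so 4 does not divide 7 — violated.
(4) x3 - x7 = 2 - 5 = -3 — satisfied.
(5) x7 * x6 = 5 * 9 = 45 — satisfied.
(6) values 7, 9, 5 are pairwise distinct — satisfied.

The assignment fails constraints 2, 3.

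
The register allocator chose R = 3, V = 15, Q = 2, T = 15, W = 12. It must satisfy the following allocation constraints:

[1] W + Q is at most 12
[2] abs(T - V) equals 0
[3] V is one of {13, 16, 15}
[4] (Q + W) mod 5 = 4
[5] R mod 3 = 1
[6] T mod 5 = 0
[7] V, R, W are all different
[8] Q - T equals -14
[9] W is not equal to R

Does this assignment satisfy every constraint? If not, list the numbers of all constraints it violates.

[1] W + Q = 12 + 2 = 14; 14 > 12, bound 12 not met — violated.
[2] abs(15 - 15) = 0 — OK.
[3] V = 15 is in {13, 16, 15} — OK.
[4] Q + W = 14; 14 mod 5 = 4 — OK.
[5] 3 mod 3 = 0, not 1 — violated.
[6] 15 mod 5 = 0 — OK.
[7] values 15, 3, 12 are pairwise distinct — OK.
[8] Q - T = 2 - 15 = -13, not -14 — violated.
[9] W = 12, R = 3; distinct — OK.

No — constraints 1, 5, 8 are not satisfied.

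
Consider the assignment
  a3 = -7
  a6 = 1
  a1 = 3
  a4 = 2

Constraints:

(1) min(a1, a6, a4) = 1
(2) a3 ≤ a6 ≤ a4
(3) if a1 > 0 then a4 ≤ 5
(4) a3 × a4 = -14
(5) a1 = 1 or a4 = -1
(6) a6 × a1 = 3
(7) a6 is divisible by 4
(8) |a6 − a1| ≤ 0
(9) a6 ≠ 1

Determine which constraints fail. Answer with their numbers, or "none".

Constraints 5, 7, 8, and 9 do not hold.

(1) min(3, 1, 2) = 1  ✓
(2) values -7 ≤ 1 ≤ 2  ✓
(3) a1 = 3 > 0, so we need a4 ≤ 5; a4 = 2 ≤ 5  ✓
(4) a3 × a4 = -7 × 2 = -14  ✓
(5) a1 = 3 ≠ 1 and a4 = 2 ≠ -1; both disjuncts false  ✗
(6) a6 × a1 = 1 × 3 = 3  ✓
(7) 1 = 4×0 + 1, so 4 does not divide 1  ✗
(8) |1 − 3| = 2; 2 > 0, exceeds bound 0  ✗
(9) a6 = 1, but 1 is required to differ  ✗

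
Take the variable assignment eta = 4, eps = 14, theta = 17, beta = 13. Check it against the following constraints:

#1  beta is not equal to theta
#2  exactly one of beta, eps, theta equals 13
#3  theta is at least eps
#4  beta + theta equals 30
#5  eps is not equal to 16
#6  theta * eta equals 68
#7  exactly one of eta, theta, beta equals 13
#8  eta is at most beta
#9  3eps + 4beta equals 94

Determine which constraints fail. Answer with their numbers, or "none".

No violations.

#1 beta = 13, theta = 17; distinct — OK.
#2 beta=13, eps=14, theta=17; 1 of them equals 13 — OK.
#3 theta = 17, eps = 14; 17 ≥ 14 — OK.
#4 beta + theta = 13 + 17 = 30 — OK.
#5 eps = 14, and 14 ≠ 16 — OK.
#6 theta * eta = 17 * 4 = 68 — OK.
#7 eta=4, theta=17, beta=13; 1 of them equals 13 — OK.
#8 eta = 4, beta = 13; 4 ≤ 13 — OK.
#9 3eps + 4beta = 3(14) + 4(13) = 94 — OK.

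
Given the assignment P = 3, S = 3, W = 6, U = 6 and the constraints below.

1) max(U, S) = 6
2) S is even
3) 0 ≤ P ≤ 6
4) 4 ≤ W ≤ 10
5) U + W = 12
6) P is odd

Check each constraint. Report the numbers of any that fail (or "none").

No — constraint 2 is not satisfied.

1) max(6, 3) = 6 — satisfied.
2) S = 3 is odd — violated.
3) P = 3 lies in [0, 6] — satisfied.
4) W = 6 lies in [4, 10] — satisfied.
5) U + W = 6 + 6 = 12 — satisfied.
6) P = 3 is odd — satisfied.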